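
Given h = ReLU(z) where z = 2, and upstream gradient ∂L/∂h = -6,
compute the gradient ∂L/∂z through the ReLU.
∂L/∂z = -6

h = ReLU(2) = 2
Since z > 0: ∂h/∂z = 1
∂L/∂z = ∂L/∂h · ∂h/∂z = -6 × 1 = -6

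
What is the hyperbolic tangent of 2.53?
0.9874

tanh(2.53) = (e^(2.53) - e^(-2.53))/(e^(2.53) + e^(-2.53)) = 0.9874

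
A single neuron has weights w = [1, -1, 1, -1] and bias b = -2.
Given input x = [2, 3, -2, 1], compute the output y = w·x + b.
y = -6

y = (1)(2) + (-1)(3) + (1)(-2) + (-1)(1) + -2 = -6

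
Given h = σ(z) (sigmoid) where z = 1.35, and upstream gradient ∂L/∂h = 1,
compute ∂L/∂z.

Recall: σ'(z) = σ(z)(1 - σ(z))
∂L/∂z = 0.1635

σ(1.35) = 0.7941
σ'(1.35) = σ(1.35)(1 - σ(1.35)) = 0.7941 × 0.2059 = 0.1635
∂L/∂z = ∂L/∂h · σ'(z) = 1 × 0.1635 = 0.1635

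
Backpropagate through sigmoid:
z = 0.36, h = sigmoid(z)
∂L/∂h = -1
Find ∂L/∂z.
∂L/∂z = -0.2421

σ(0.36) = 0.589
σ'(0.36) = σ(0.36)(1 - σ(0.36)) = 0.589 × 0.411 = 0.2421
∂L/∂z = ∂L/∂h · σ'(z) = -1 × 0.2421 = -0.2421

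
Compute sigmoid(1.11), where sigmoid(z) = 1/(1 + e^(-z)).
0.7521

sigmoid(1.11) = 1/(1 + e^(-1.11)) = 1/(1 + 0.3296) = 0.7521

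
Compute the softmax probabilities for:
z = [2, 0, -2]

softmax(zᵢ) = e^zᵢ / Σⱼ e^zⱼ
p = [0.8668, 0.1173, 0.0159]

exp(z) = [7.389, 1, 0.1353]
Sum = 8.524
p = [0.8668, 0.1173, 0.0159]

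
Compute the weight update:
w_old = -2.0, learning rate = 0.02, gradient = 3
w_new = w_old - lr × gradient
w_new = -2.06

w_new = w - η·∂L/∂w = -2.0 - 0.02×(3) = -2.0 - (0.06) = -2.06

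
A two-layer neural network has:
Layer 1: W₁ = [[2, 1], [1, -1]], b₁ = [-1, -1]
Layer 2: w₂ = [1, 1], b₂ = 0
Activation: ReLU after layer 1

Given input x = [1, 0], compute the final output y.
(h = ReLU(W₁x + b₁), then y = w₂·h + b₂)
y = 1

Layer 1 pre-activation: z₁ = [1, 0]
After ReLU: h = [1, 0]
Layer 2 output: y = 1×1 + 1×0 + 0 = 1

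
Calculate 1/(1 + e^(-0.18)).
0.5449

sigmoid(0.18) = 1/(1 + e^(-0.18)) = 1/(1 + 0.8353) = 0.5449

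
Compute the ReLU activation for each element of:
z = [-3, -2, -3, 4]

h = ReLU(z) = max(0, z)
h = [0, 0, 0, 4]

ReLU applied element-wise: max(0,-3)=0, max(0,-2)=0, max(0,-3)=0, max(0,4)=4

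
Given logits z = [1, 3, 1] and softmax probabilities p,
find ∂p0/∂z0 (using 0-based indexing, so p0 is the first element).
∂p0/∂z0 = 0.09516

p = softmax(z) = [0.1065, 0.787, 0.1065]
p0 = 0.1065

∂p0/∂z0 = p0(1 - p0) = 0.1065 × (1 - 0.1065) = 0.09516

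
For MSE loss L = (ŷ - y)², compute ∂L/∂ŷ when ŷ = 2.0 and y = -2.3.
∂L/∂ŷ = 8.6

∂L/∂ŷ = 2(ŷ - y) = 2(2.0 - -2.3) = 2(4.3) = 8.6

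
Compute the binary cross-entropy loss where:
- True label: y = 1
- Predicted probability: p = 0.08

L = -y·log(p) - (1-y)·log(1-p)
L = 2.526

L = -1·log(0.08) - 0·log(0.92) = -log(0.08) = 2.526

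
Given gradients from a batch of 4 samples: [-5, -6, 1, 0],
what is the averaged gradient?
Average gradient = -2.5

Average = (1/4)(-5 + -6 + 1 + 0) = -10/4 = -2.5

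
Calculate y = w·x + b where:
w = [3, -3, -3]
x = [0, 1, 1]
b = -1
y = -7

y = (3)(0) + (-3)(1) + (-3)(1) + -1 = -7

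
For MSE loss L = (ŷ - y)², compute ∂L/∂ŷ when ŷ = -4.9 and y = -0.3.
∂L/∂ŷ = -9.2

∂L/∂ŷ = 2(ŷ - y) = 2(-4.9 - -0.3) = 2(-4.6) = -9.2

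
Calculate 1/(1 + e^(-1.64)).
0.8375

sigmoid(1.64) = 1/(1 + e^(-1.64)) = 1/(1 + 0.194) = 0.8375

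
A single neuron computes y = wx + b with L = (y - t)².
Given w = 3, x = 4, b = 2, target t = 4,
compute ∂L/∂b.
∂L/∂b = 20

y = wx + b = (3)(4) + 2 = 14
∂L/∂y = 2(y - t) = 2(14 - 4) = 20
∂y/∂b = 1
∂L/∂b = ∂L/∂y · ∂y/∂b = 20 × 1 = 20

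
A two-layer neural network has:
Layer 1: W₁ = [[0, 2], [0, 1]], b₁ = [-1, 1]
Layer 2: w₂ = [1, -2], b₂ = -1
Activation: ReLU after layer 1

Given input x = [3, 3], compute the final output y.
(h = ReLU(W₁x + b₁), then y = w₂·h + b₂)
y = -4

Layer 1 pre-activation: z₁ = [5, 4]
After ReLU: h = [5, 4]
Layer 2 output: y = 1×5 + -2×4 + -1 = -4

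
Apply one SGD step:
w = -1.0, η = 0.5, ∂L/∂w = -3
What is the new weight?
w_new = 0.5

w_new = w - η·∂L/∂w = -1.0 - 0.5×(-3) = -1.0 - (-1.5) = 0.5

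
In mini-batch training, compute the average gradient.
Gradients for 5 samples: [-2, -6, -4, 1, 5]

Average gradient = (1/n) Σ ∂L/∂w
Average gradient = -1.2

Average = (1/5)(-2 + -6 + -4 + 1 + 5) = -6/5 = -1.2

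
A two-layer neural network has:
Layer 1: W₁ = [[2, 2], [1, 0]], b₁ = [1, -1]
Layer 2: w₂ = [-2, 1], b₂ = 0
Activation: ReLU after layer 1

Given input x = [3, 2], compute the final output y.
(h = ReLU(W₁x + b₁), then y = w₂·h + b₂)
y = -20

Layer 1 pre-activation: z₁ = [11, 2]
After ReLU: h = [11, 2]
Layer 2 output: y = -2×11 + 1×2 + 0 = -20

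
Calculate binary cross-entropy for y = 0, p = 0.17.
L = 0.1863

L = -0·log(0.17) - 1·log(0.83) = -log(0.83) = 0.1863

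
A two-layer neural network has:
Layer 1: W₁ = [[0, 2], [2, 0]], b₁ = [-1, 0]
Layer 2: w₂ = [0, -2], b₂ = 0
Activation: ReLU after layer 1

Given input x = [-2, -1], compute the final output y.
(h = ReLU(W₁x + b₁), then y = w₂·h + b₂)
y = 0

Layer 1 pre-activation: z₁ = [-3, -4]
After ReLU: h = [0, 0]
Layer 2 output: y = 0×0 + -2×0 + 0 = 0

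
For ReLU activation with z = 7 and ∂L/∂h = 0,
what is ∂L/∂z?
∂L/∂z = 0

h = ReLU(7) = 7
Since z > 0: ∂h/∂z = 1
∂L/∂z = ∂L/∂h · ∂h/∂z = 0 × 1 = 0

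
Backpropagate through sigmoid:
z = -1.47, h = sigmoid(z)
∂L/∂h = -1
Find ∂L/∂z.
∂L/∂z = -0.152

σ(-1.47) = 0.1869
σ'(-1.47) = σ(-1.47)(1 - σ(-1.47)) = 0.1869 × 0.8131 = 0.152
∂L/∂z = ∂L/∂h · σ'(z) = -1 × 0.152 = -0.152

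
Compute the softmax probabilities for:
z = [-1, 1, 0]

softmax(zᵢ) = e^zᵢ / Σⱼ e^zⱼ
p = [0.09, 0.6652, 0.2447]

exp(z) = [0.3679, 2.718, 1]
Sum = 4.086
p = [0.09, 0.6652, 0.2447]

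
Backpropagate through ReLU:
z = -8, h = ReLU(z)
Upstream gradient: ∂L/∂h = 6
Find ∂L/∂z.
∂L/∂z = 0

h = ReLU(-8) = 0
Since z < 0: ∂h/∂z = 0
∂L/∂z = ∂L/∂h · ∂h/∂z = 6 × 0 = 0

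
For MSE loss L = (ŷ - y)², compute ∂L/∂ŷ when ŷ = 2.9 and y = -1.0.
∂L/∂ŷ = 7.8

∂L/∂ŷ = 2(ŷ - y) = 2(2.9 - -1.0) = 2(3.9) = 7.8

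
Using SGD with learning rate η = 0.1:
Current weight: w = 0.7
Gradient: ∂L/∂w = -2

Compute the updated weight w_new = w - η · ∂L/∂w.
w_new = 0.9

w_new = w - η·∂L/∂w = 0.7 - 0.1×(-2) = 0.7 - (-0.2) = 0.9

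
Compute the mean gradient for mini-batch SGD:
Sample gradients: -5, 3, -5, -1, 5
Average gradient = -0.6

Average = (1/5)(-5 + 3 + -5 + -1 + 5) = -3/5 = -0.6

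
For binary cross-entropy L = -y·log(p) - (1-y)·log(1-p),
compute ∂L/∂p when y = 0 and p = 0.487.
∂L/∂p = 1.949

∂L/∂p = -y/p + (1-y)/(1-p) = 0 + 1/0.513 = 1.949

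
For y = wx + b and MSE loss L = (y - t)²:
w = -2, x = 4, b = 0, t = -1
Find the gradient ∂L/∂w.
∂L/∂w = -56

y = wx + b = (-2)(4) + 0 = -8
∂L/∂y = 2(y - t) = 2(-8 - -1) = -14
∂y/∂w = x = 4
∂L/∂w = ∂L/∂y · ∂y/∂w = -14 × 4 = -56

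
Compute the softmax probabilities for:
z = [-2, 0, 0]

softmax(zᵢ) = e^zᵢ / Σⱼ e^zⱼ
p = [0.0634, 0.4683, 0.4683]

exp(z) = [0.1353, 1, 1]
Sum = 2.135
p = [0.0634, 0.4683, 0.4683]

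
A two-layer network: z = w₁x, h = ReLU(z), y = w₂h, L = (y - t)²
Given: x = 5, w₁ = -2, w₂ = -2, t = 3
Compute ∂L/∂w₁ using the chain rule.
∂L/∂w₁ = 0

Forward pass:
z = w₁x = -2×5 = -10
h = ReLU(-10) = 0
y = w₂h = -2×0 = 0

Backward pass:
∂L/∂y = 2(y - t) = 2(0 - 3) = -6
∂y/∂h = w₂ = -2
∂h/∂z = 0 (ReLU derivative)
∂z/∂w₁ = x = 5

∂L/∂w₁ = -6 × -2 × 0 × 5 = 0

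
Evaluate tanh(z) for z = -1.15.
-0.8178

tanh(-1.15) = (e^(-1.15) - e^(1.15))/(e^(-1.15) + e^(1.15)) = -0.8178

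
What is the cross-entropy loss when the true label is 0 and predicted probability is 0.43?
L = 0.5621

L = -0·log(0.43) - 1·log(0.57) = -log(0.57) = 0.5621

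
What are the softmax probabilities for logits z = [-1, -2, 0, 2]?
p = [0.0414, 0.0152, 0.1125, 0.831]

exp(z) = [0.3679, 0.1353, 1, 7.389]
Sum = 8.892
p = [0.0414, 0.0152, 0.1125, 0.831]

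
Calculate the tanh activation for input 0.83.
0.6805

tanh(0.83) = (e^(0.83) - e^(-0.83))/(e^(0.83) + e^(-0.83)) = 0.6805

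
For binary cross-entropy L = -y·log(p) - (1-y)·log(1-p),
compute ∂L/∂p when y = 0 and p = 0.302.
∂L/∂p = 1.433

∂L/∂p = -y/p + (1-y)/(1-p) = 0 + 1/0.698 = 1.433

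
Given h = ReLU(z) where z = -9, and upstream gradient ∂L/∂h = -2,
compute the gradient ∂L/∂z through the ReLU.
∂L/∂z = 0

h = ReLU(-9) = 0
Since z < 0: ∂h/∂z = 0
∂L/∂z = ∂L/∂h · ∂h/∂z = -2 × 0 = 0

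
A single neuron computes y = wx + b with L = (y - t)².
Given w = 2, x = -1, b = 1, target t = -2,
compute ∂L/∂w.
∂L/∂w = -2

y = wx + b = (2)(-1) + 1 = -1
∂L/∂y = 2(y - t) = 2(-1 - -2) = 2
∂y/∂w = x = -1
∂L/∂w = ∂L/∂y · ∂y/∂w = 2 × -1 = -2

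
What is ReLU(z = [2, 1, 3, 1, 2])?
h = [2, 1, 3, 1, 2]

ReLU applied element-wise: max(0,2)=2, max(0,1)=1, max(0,3)=3, max(0,1)=1, max(0,2)=2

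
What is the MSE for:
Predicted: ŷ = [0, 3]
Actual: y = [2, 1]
MSE = 4

MSE = (1/2)((0-2)² + (3-1)²) = (1/2)(4 + 4) = 4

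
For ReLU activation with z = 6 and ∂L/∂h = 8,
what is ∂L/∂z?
∂L/∂z = 8

h = ReLU(6) = 6
Since z > 0: ∂h/∂z = 1
∂L/∂z = ∂L/∂h · ∂h/∂z = 8 × 1 = 8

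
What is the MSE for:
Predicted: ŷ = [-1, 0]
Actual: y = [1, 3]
MSE = 6.5

MSE = (1/2)((-1-1)² + (0-3)²) = (1/2)(4 + 9) = 6.5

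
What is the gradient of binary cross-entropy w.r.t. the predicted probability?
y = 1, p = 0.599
∂L/∂p = -1.669

∂L/∂p = -y/p + (1-y)/(1-p) = -1/0.599 + 0 = -1.669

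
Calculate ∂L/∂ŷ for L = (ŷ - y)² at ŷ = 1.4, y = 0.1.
∂L/∂ŷ = 2.6

∂L/∂ŷ = 2(ŷ - y) = 2(1.4 - 0.1) = 2(1.3) = 2.6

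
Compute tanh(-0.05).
-0.04996

tanh(-0.05) = (e^(-0.05) - e^(0.05))/(e^(-0.05) + e^(0.05)) = -0.04996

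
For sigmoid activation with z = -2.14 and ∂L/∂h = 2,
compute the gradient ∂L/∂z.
∂L/∂z = 0.1884

σ(-2.14) = 0.1053
σ'(-2.14) = σ(-2.14)(1 - σ(-2.14)) = 0.1053 × 0.8947 = 0.09419
∂L/∂z = ∂L/∂h · σ'(z) = 2 × 0.09419 = 0.1884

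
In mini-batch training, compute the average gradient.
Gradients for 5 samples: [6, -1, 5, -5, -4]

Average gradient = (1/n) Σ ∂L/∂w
Average gradient = 0.2

Average = (1/5)(6 + -1 + 5 + -5 + -4) = 1/5 = 0.2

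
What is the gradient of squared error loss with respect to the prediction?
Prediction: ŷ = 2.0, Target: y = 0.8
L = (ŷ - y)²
∂L/∂ŷ = 2.4

∂L/∂ŷ = 2(ŷ - y) = 2(2.0 - 0.8) = 2(1.2) = 2.4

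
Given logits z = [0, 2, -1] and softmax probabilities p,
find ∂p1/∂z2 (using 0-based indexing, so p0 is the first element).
∂p1/∂z2 = -0.03545

p = softmax(z) = [0.1142, 0.8438, 0.04201]
p1 = 0.8438, p2 = 0.04201

∂p1/∂z2 = -p1 × p2 = -0.8438 × 0.04201 = -0.03545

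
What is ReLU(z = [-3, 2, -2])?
h = [0, 2, 0]

ReLU applied element-wise: max(0,-3)=0, max(0,2)=2, max(0,-2)=0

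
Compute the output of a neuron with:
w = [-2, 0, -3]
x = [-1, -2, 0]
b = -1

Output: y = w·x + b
y = 1

y = (-2)(-1) + (0)(-2) + (-3)(0) + -1 = 1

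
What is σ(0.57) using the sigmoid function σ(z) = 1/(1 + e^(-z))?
0.6388

sigmoid(0.57) = 1/(1 + e^(-0.57)) = 1/(1 + 0.5655) = 0.6388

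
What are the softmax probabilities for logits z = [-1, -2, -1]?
p = [0.4223, 0.1554, 0.4223]

exp(z) = [0.3679, 0.1353, 0.3679]
Sum = 0.8711
p = [0.4223, 0.1554, 0.4223]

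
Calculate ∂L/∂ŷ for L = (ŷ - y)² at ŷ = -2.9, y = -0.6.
∂L/∂ŷ = -4.6

∂L/∂ŷ = 2(ŷ - y) = 2(-2.9 - -0.6) = 2(-2.3) = -4.6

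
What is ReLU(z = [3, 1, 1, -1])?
h = [3, 1, 1, 0]

ReLU applied element-wise: max(0,3)=3, max(0,1)=1, max(0,1)=1, max(0,-1)=0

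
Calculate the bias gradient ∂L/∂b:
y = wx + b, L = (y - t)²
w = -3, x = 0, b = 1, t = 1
∂L/∂b = 0

y = wx + b = (-3)(0) + 1 = 1
∂L/∂y = 2(y - t) = 2(1 - 1) = 0
∂y/∂b = 1
∂L/∂b = ∂L/∂y · ∂y/∂b = 0 × 1 = 0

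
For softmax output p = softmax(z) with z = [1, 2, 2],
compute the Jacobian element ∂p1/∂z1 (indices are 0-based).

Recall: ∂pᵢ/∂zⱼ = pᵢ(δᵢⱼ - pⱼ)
∂p1/∂z1 = 0.244

p = softmax(z) = [0.1554, 0.4223, 0.4223]
p1 = 0.4223

∂p1/∂z1 = p1(1 - p1) = 0.4223 × (1 - 0.4223) = 0.244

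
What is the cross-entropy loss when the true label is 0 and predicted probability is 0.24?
L = 0.2744

L = -0·log(0.24) - 1·log(0.76) = -log(0.76) = 0.2744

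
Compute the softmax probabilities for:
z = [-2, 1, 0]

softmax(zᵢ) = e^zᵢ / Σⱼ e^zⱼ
p = [0.0351, 0.7054, 0.2595]

exp(z) = [0.1353, 2.718, 1]
Sum = 3.854
p = [0.0351, 0.7054, 0.2595]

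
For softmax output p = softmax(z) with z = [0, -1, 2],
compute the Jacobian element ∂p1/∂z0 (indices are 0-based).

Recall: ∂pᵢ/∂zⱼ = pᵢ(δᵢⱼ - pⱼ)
∂p1/∂z0 = -0.004797

p = softmax(z) = [0.1142, 0.04201, 0.8438]
p1 = 0.04201, p0 = 0.1142

∂p1/∂z0 = -p1 × p0 = -0.04201 × 0.1142 = -0.004797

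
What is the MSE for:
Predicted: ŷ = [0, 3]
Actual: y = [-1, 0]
MSE = 5

MSE = (1/2)((0--1)² + (3-0)²) = (1/2)(1 + 9) = 5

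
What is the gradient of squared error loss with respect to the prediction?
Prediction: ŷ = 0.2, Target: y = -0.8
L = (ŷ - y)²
∂L/∂ŷ = 2.0

∂L/∂ŷ = 2(ŷ - y) = 2(0.2 - -0.8) = 2(1.0) = 2.0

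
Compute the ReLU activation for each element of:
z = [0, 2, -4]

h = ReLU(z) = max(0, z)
h = [0, 2, 0]

ReLU applied element-wise: max(0,0)=0, max(0,2)=2, max(0,-4)=0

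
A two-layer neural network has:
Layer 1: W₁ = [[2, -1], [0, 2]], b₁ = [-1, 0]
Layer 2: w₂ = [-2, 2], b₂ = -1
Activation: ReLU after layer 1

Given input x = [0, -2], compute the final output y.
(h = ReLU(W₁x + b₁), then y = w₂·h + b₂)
y = -3

Layer 1 pre-activation: z₁ = [1, -4]
After ReLU: h = [1, 0]
Layer 2 output: y = -2×1 + 2×0 + -1 = -3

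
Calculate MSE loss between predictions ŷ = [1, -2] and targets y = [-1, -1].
MSE = 2.5

MSE = (1/2)((1--1)² + (-2--1)²) = (1/2)(4 + 1) = 2.5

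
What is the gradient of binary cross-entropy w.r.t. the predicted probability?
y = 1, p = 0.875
∂L/∂p = -1.143

∂L/∂p = -y/p + (1-y)/(1-p) = -1/0.875 + 0 = -1.143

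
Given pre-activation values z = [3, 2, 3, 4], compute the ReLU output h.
h = [3, 2, 3, 4]

ReLU applied element-wise: max(0,3)=3, max(0,2)=2, max(0,3)=3, max(0,4)=4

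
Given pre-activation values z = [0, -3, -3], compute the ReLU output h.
h = [0, 0, 0]

ReLU applied element-wise: max(0,0)=0, max(0,-3)=0, max(0,-3)=0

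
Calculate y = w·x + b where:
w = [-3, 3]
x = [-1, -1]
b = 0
y = 0

y = (-3)(-1) + (3)(-1) + 0 = 0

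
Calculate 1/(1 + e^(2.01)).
0.1182

sigmoid(-2.01) = 1/(1 + e^(2.01)) = 1/(1 + 7.463) = 0.1182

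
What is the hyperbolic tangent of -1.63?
-0.9261

tanh(-1.63) = (e^(-1.63) - e^(1.63))/(e^(-1.63) + e^(1.63)) = -0.9261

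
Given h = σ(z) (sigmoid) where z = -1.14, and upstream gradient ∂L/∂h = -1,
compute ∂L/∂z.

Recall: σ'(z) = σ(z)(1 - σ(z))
∂L/∂z = -0.1836

σ(-1.14) = 0.2423
σ'(-1.14) = σ(-1.14)(1 - σ(-1.14)) = 0.2423 × 0.7577 = 0.1836
∂L/∂z = ∂L/∂h · σ'(z) = -1 × 0.1836 = -0.1836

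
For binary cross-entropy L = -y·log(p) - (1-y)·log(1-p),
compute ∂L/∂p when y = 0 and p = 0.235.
∂L/∂p = 1.307

∂L/∂p = -y/p + (1-y)/(1-p) = 0 + 1/0.765 = 1.307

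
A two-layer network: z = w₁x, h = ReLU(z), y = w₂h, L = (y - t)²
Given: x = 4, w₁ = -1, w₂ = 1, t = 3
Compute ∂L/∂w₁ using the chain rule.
∂L/∂w₁ = 0

Forward pass:
z = w₁x = -1×4 = -4
h = ReLU(-4) = 0
y = w₂h = 1×0 = 0

Backward pass:
∂L/∂y = 2(y - t) = 2(0 - 3) = -6
∂y/∂h = w₂ = 1
∂h/∂z = 0 (ReLU derivative)
∂z/∂w₁ = x = 4

∂L/∂w₁ = -6 × 1 × 0 × 4 = 0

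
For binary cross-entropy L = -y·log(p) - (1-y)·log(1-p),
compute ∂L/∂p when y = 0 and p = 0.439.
∂L/∂p = 1.783

∂L/∂p = -y/p + (1-y)/(1-p) = 0 + 1/0.561 = 1.783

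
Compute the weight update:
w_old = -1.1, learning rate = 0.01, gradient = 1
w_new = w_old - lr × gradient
w_new = -1.11

w_new = w - η·∂L/∂w = -1.1 - 0.01×(1) = -1.1 - (0.01) = -1.11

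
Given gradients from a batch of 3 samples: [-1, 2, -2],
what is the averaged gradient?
Average gradient = -0.3333

Average = (1/3)(-1 + 2 + -2) = -1/3 = -0.3333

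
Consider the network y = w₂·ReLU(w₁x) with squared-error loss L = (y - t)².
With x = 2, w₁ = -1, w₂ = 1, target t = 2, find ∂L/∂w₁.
∂L/∂w₁ = 0

Forward pass:
z = w₁x = -1×2 = -2
h = ReLU(-2) = 0
y = w₂h = 1×0 = 0

Backward pass:
∂L/∂y = 2(y - t) = 2(0 - 2) = -4
∂y/∂h = w₂ = 1
∂h/∂z = 0 (ReLU derivative)
∂z/∂w₁ = x = 2

∂L/∂w₁ = -4 × 1 × 0 × 2 = 0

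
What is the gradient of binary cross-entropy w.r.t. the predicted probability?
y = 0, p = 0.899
∂L/∂p = 9.901

∂L/∂p = -y/p + (1-y)/(1-p) = 0 + 1/0.101 = 9.901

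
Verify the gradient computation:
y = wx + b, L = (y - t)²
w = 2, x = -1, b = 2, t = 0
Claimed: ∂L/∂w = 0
Correct

y = (2)(-1) + 2 = 0
∂L/∂y = 2(y - t) = 2(0 - 0) = 0
∂y/∂w = x = -1
∂L/∂w = 0 × -1 = 0

Claimed value: 0
Correct: The correct gradient is 0.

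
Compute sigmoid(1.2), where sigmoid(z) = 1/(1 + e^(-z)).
0.7685

sigmoid(1.2) = 1/(1 + e^(-1.2)) = 1/(1 + 0.3012) = 0.7685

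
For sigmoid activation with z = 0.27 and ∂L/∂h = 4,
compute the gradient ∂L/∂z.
∂L/∂z = 0.982

σ(0.27) = 0.5671
σ'(0.27) = σ(0.27)(1 - σ(0.27)) = 0.5671 × 0.4329 = 0.2455
∂L/∂z = ∂L/∂h · σ'(z) = 4 × 0.2455 = 0.982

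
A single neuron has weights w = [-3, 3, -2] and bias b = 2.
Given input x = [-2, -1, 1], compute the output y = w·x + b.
y = 3

y = (-3)(-2) + (3)(-1) + (-2)(1) + 2 = 3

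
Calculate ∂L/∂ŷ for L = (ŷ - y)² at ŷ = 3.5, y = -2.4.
∂L/∂ŷ = 11.8

∂L/∂ŷ = 2(ŷ - y) = 2(3.5 - -2.4) = 2(5.9) = 11.8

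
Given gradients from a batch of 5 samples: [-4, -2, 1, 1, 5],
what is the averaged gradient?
Average gradient = 0.2

Average = (1/5)(-4 + -2 + 1 + 1 + 5) = 1/5 = 0.2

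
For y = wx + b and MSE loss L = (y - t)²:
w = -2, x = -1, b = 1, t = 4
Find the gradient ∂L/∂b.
∂L/∂b = -2

y = wx + b = (-2)(-1) + 1 = 3
∂L/∂y = 2(y - t) = 2(3 - 4) = -2
∂y/∂b = 1
∂L/∂b = ∂L/∂y · ∂y/∂b = -2 × 1 = -2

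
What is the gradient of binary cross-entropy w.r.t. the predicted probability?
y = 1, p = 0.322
∂L/∂p = -3.106

∂L/∂p = -y/p + (1-y)/(1-p) = -1/0.322 + 0 = -3.106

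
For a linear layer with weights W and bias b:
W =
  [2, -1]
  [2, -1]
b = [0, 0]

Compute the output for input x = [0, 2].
y = [-2, -2]

Wx = [2×0 + -1×2, 2×0 + -1×2]
   = [-2, -2]
y = Wx + b = [-2 + 0, -2 + 0] = [-2, -2]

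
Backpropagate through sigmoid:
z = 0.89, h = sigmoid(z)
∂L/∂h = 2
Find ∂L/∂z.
∂L/∂z = 0.4127

σ(0.89) = 0.7089
σ'(0.89) = σ(0.89)(1 - σ(0.89)) = 0.7089 × 0.2911 = 0.2064
∂L/∂z = ∂L/∂h · σ'(z) = 2 × 0.2064 = 0.4127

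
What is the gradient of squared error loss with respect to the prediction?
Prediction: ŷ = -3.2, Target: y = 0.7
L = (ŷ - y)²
∂L/∂ŷ = -7.8

∂L/∂ŷ = 2(ŷ - y) = 2(-3.2 - 0.7) = 2(-3.9) = -7.8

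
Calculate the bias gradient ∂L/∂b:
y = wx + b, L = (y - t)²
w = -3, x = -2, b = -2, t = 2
∂L/∂b = 4

y = wx + b = (-3)(-2) + -2 = 4
∂L/∂y = 2(y - t) = 2(4 - 2) = 4
∂y/∂b = 1
∂L/∂b = ∂L/∂y · ∂y/∂b = 4 × 1 = 4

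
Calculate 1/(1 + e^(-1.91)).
0.871

sigmoid(1.91) = 1/(1 + e^(-1.91)) = 1/(1 + 0.1481) = 0.871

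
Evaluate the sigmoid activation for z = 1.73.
0.8494

sigmoid(1.73) = 1/(1 + e^(-1.73)) = 1/(1 + 0.1773) = 0.8494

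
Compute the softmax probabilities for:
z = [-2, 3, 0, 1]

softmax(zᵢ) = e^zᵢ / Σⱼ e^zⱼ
p = [0.0057, 0.839, 0.0418, 0.1135]

exp(z) = [0.1353, 20.09, 1, 2.718]
Sum = 23.94
p = [0.0057, 0.839, 0.0418, 0.1135]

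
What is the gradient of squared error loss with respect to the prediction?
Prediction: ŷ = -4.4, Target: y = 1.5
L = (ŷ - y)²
∂L/∂ŷ = -11.8

∂L/∂ŷ = 2(ŷ - y) = 2(-4.4 - 1.5) = 2(-5.9) = -11.8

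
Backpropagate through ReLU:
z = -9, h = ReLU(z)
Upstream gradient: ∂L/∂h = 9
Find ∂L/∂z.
∂L/∂z = 0

h = ReLU(-9) = 0
Since z < 0: ∂h/∂z = 0
∂L/∂z = ∂L/∂h · ∂h/∂z = 9 × 0 = 0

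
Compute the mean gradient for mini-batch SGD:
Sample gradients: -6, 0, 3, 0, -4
Average gradient = -1.4

Average = (1/5)(-6 + 0 + 3 + 0 + -4) = -7/5 = -1.4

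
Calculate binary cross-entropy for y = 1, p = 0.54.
L = 0.6162

L = -1·log(0.54) - 0·log(0.46) = -log(0.54) = 0.6162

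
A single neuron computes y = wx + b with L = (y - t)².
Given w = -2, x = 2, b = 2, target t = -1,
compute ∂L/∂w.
∂L/∂w = -4

y = wx + b = (-2)(2) + 2 = -2
∂L/∂y = 2(y - t) = 2(-2 - -1) = -2
∂y/∂w = x = 2
∂L/∂w = ∂L/∂y · ∂y/∂w = -2 × 2 = -4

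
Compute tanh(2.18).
0.9748

tanh(2.18) = (e^(2.18) - e^(-2.18))/(e^(2.18) + e^(-2.18)) = 0.9748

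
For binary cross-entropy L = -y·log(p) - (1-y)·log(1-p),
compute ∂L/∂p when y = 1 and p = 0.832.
∂L/∂p = -1.202

∂L/∂p = -y/p + (1-y)/(1-p) = -1/0.832 + 0 = -1.202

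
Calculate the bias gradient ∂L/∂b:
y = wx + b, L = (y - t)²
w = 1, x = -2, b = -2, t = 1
∂L/∂b = -10

y = wx + b = (1)(-2) + -2 = -4
∂L/∂y = 2(y - t) = 2(-4 - 1) = -10
∂y/∂b = 1
∂L/∂b = ∂L/∂y · ∂y/∂b = -10 × 1 = -10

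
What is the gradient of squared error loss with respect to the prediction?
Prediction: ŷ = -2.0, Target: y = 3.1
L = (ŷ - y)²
∂L/∂ŷ = -10.2

∂L/∂ŷ = 2(ŷ - y) = 2(-2.0 - 3.1) = 2(-5.1) = -10.2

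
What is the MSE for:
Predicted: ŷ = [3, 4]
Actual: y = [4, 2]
MSE = 2.5

MSE = (1/2)((3-4)² + (4-2)²) = (1/2)(1 + 4) = 2.5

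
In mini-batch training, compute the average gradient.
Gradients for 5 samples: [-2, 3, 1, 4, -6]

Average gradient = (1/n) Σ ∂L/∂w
Average gradient = 0

Average = (1/5)(-2 + 3 + 1 + 4 + -6) = 0/5 = 0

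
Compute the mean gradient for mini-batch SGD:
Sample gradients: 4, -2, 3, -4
Average gradient = 0.25

Average = (1/4)(4 + -2 + 3 + -4) = 1/4 = 0.25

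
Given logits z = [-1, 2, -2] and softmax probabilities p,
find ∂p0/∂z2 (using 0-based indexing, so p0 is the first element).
∂p0/∂z2 = -0.0007993

p = softmax(z) = [0.04661, 0.9362, 0.01715]
p0 = 0.04661, p2 = 0.01715

∂p0/∂z2 = -p0 × p2 = -0.04661 × 0.01715 = -0.0007993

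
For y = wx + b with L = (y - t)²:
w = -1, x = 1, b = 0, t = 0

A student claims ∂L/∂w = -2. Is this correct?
Correct

y = (-1)(1) + 0 = -1
∂L/∂y = 2(y - t) = 2(-1 - 0) = -2
∂y/∂w = x = 1
∂L/∂w = -2 × 1 = -2

Claimed value: -2
Correct: The correct gradient is -2.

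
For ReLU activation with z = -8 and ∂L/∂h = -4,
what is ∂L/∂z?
∂L/∂z = 0

h = ReLU(-8) = 0
Since z < 0: ∂h/∂z = 0
∂L/∂z = ∂L/∂h · ∂h/∂z = -4 × 0 = 0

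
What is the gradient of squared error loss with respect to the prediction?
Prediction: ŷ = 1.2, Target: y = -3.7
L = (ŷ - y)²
∂L/∂ŷ = 9.8

∂L/∂ŷ = 2(ŷ - y) = 2(1.2 - -3.7) = 2(4.9) = 9.8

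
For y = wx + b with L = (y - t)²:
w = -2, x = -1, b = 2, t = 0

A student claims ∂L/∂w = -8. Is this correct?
Correct

y = (-2)(-1) + 2 = 4
∂L/∂y = 2(y - t) = 2(4 - 0) = 8
∂y/∂w = x = -1
∂L/∂w = 8 × -1 = -8

Claimed value: -8
Correct: The correct gradient is -8.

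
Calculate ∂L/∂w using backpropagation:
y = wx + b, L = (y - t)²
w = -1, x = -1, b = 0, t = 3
∂L/∂w = 4

y = wx + b = (-1)(-1) + 0 = 1
∂L/∂y = 2(y - t) = 2(1 - 3) = -4
∂y/∂w = x = -1
∂L/∂w = ∂L/∂y · ∂y/∂w = -4 × -1 = 4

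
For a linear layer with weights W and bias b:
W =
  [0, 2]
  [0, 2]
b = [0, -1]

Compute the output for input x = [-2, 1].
y = [2, 1]

Wx = [0×-2 + 2×1, 0×-2 + 2×1]
   = [2, 2]
y = Wx + b = [2 + 0, 2 + -1] = [2, 1]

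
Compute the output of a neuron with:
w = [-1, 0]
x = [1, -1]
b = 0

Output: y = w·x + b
y = -1

y = (-1)(1) + (0)(-1) + 0 = -1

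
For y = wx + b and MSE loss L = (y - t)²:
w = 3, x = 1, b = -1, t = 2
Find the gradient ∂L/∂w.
∂L/∂w = 0

y = wx + b = (3)(1) + -1 = 2
∂L/∂y = 2(y - t) = 2(2 - 2) = 0
∂y/∂w = x = 1
∂L/∂w = ∂L/∂y · ∂y/∂w = 0 × 1 = 0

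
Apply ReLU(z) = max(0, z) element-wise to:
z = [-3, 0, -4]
h = [0, 0, 0]

ReLU applied element-wise: max(0,-3)=0, max(0,0)=0, max(0,-4)=0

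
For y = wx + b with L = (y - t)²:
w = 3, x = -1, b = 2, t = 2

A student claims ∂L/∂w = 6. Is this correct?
Correct

y = (3)(-1) + 2 = -1
∂L/∂y = 2(y - t) = 2(-1 - 2) = -6
∂y/∂w = x = -1
∂L/∂w = -6 × -1 = 6

Claimed value: 6
Correct: The correct gradient is 6.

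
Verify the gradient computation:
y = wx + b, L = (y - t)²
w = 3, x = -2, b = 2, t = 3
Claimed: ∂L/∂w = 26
Incorrect

y = (3)(-2) + 2 = -4
∂L/∂y = 2(y - t) = 2(-4 - 3) = -14
∂y/∂w = x = -2
∂L/∂w = -14 × -2 = 28

Claimed value: 26
Incorrect: The correct gradient is 28.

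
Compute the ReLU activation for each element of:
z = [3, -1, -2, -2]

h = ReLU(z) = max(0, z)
h = [3, 0, 0, 0]

ReLU applied element-wise: max(0,3)=3, max(0,-1)=0, max(0,-2)=0, max(0,-2)=0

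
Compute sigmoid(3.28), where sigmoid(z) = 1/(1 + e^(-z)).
0.9637

sigmoid(3.28) = 1/(1 + e^(-3.28)) = 1/(1 + 0.03763) = 0.9637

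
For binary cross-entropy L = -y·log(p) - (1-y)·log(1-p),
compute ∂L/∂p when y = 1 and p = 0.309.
∂L/∂p = -3.236

∂L/∂p = -y/p + (1-y)/(1-p) = -1/0.309 + 0 = -3.236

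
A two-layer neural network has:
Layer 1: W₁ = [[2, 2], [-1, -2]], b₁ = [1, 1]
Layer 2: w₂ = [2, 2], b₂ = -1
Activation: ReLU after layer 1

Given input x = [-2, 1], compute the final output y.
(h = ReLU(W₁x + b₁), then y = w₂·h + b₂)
y = 1

Layer 1 pre-activation: z₁ = [-1, 1]
After ReLU: h = [0, 1]
Layer 2 output: y = 2×0 + 2×1 + -1 = 1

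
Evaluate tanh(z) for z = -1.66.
-0.9302

tanh(-1.66) = (e^(-1.66) - e^(1.66))/(e^(-1.66) + e^(1.66)) = -0.9302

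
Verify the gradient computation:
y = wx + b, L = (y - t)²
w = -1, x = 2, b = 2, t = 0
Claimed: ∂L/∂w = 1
Incorrect

y = (-1)(2) + 2 = 0
∂L/∂y = 2(y - t) = 2(0 - 0) = 0
∂y/∂w = x = 2
∂L/∂w = 0 × 2 = 0

Claimed value: 1
Incorrect: The correct gradient is 0.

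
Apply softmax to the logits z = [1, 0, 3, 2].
p = [0.0871, 0.0321, 0.6439, 0.2369]

exp(z) = [2.718, 1, 20.09, 7.389]
Sum = 31.19
p = [0.0871, 0.0321, 0.6439, 0.2369]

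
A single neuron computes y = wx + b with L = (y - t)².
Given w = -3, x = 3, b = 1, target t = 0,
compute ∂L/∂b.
∂L/∂b = -16

y = wx + b = (-3)(3) + 1 = -8
∂L/∂y = 2(y - t) = 2(-8 - 0) = -16
∂y/∂b = 1
∂L/∂b = ∂L/∂y · ∂y/∂b = -16 × 1 = -16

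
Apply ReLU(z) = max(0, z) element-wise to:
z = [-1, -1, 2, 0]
h = [0, 0, 2, 0]

ReLU applied element-wise: max(0,-1)=0, max(0,-1)=0, max(0,2)=2, max(0,0)=0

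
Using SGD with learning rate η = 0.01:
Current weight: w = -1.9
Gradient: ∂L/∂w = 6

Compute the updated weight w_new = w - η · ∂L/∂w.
w_new = -1.96

w_new = w - η·∂L/∂w = -1.9 - 0.01×(6) = -1.9 - (0.06) = -1.96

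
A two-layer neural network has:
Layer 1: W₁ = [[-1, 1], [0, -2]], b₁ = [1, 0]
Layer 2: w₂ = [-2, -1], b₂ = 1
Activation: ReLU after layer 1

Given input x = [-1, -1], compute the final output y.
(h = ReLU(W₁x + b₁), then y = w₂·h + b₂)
y = -3

Layer 1 pre-activation: z₁ = [1, 2]
After ReLU: h = [1, 2]
Layer 2 output: y = -2×1 + -1×2 + 1 = -3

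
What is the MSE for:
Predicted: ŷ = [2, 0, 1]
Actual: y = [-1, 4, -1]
MSE = 9.667

MSE = (1/3)((2--1)² + (0-4)² + (1--1)²) = (1/3)(9 + 16 + 4) = 9.667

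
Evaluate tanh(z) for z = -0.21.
-0.207

tanh(-0.21) = (e^(-0.21) - e^(0.21))/(e^(-0.21) + e^(0.21)) = -0.207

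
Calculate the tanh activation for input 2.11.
0.971

tanh(2.11) = (e^(2.11) - e^(-2.11))/(e^(2.11) + e^(-2.11)) = 0.971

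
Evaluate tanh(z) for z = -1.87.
-0.9536

tanh(-1.87) = (e^(-1.87) - e^(1.87))/(e^(-1.87) + e^(1.87)) = -0.9536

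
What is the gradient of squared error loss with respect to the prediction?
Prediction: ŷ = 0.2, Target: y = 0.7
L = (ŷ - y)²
∂L/∂ŷ = -1.0

∂L/∂ŷ = 2(ŷ - y) = 2(0.2 - 0.7) = 2(-0.5) = -1.0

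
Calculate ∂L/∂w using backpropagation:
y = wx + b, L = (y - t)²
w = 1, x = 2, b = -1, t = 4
∂L/∂w = -12

y = wx + b = (1)(2) + -1 = 1
∂L/∂y = 2(y - t) = 2(1 - 4) = -6
∂y/∂w = x = 2
∂L/∂w = ∂L/∂y · ∂y/∂w = -6 × 2 = -12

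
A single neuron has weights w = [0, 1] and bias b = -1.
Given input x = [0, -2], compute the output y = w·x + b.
y = -3

y = (0)(0) + (1)(-2) + -1 = -3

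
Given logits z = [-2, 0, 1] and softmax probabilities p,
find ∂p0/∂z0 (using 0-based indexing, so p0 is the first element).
∂p0/∂z0 = 0.03389

p = softmax(z) = [0.03512, 0.2595, 0.7054]
p0 = 0.03512

∂p0/∂z0 = p0(1 - p0) = 0.03512 × (1 - 0.03512) = 0.03389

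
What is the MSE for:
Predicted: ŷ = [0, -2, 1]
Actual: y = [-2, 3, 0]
MSE = 10

MSE = (1/3)((0--2)² + (-2-3)² + (1-0)²) = (1/3)(4 + 25 + 1) = 10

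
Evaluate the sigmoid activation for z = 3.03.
0.9539

sigmoid(3.03) = 1/(1 + e^(-3.03)) = 1/(1 + 0.04832) = 0.9539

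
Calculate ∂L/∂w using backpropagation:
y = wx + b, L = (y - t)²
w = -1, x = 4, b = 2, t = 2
∂L/∂w = -32

y = wx + b = (-1)(4) + 2 = -2
∂L/∂y = 2(y - t) = 2(-2 - 2) = -8
∂y/∂w = x = 4
∂L/∂w = ∂L/∂y · ∂y/∂w = -8 × 4 = -32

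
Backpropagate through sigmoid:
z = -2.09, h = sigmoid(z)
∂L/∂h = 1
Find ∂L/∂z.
∂L/∂z = 0.09796

σ(-2.09) = 0.1101
σ'(-2.09) = σ(-2.09)(1 - σ(-2.09)) = 0.1101 × 0.8899 = 0.09796
∂L/∂z = ∂L/∂h · σ'(z) = 1 × 0.09796 = 0.09796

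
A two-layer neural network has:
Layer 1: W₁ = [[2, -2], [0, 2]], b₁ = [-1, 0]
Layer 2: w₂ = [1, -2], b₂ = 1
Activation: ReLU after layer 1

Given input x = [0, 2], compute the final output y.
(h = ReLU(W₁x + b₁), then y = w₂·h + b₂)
y = -7

Layer 1 pre-activation: z₁ = [-5, 4]
After ReLU: h = [0, 4]
Layer 2 output: y = 1×0 + -2×4 + 1 = -7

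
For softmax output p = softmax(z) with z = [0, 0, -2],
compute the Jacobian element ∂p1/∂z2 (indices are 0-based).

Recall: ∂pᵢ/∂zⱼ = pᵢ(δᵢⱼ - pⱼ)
∂p1/∂z2 = -0.02968

p = softmax(z) = [0.4683, 0.4683, 0.06338]
p1 = 0.4683, p2 = 0.06338

∂p1/∂z2 = -p1 × p2 = -0.4683 × 0.06338 = -0.02968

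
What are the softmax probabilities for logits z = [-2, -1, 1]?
p = [0.042, 0.1142, 0.8438]

exp(z) = [0.1353, 0.3679, 2.718]
Sum = 3.221
p = [0.042, 0.1142, 0.8438]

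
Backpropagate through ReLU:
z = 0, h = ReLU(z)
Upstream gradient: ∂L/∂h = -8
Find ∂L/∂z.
∂L/∂z = 0

h = ReLU(0) = 0
At z = 0: ∂h/∂z = 0 (by convention)
∂L/∂z = ∂L/∂h · ∂h/∂z = -8 × 0 = 0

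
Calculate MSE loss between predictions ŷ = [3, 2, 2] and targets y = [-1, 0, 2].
MSE = 6.667

MSE = (1/3)((3--1)² + (2-0)² + (2-2)²) = (1/3)(16 + 4 + 0) = 6.667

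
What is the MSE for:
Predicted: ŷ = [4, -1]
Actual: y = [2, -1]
MSE = 2

MSE = (1/2)((4-2)² + (-1--1)²) = (1/2)(4 + 0) = 2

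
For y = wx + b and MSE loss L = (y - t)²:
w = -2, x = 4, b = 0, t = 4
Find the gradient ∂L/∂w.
∂L/∂w = -96

y = wx + b = (-2)(4) + 0 = -8
∂L/∂y = 2(y - t) = 2(-8 - 4) = -24
∂y/∂w = x = 4
∂L/∂w = ∂L/∂y · ∂y/∂w = -24 × 4 = -96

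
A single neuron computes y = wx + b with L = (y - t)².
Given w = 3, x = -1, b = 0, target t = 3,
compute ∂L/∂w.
∂L/∂w = 12

y = wx + b = (3)(-1) + 0 = -3
∂L/∂y = 2(y - t) = 2(-3 - 3) = -12
∂y/∂w = x = -1
∂L/∂w = ∂L/∂y · ∂y/∂w = -12 × -1 = 12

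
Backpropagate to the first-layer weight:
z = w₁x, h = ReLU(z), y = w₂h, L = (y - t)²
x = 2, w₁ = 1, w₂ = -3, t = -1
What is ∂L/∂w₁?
∂L/∂w₁ = 60

Forward pass:
z = w₁x = 1×2 = 2
h = ReLU(2) = 2
y = w₂h = -3×2 = -6

Backward pass:
∂L/∂y = 2(y - t) = 2(-6 - -1) = -10
∂y/∂h = w₂ = -3
∂h/∂z = 1 (ReLU derivative)
∂z/∂w₁ = x = 2

∂L/∂w₁ = -10 × -3 × 1 × 2 = 60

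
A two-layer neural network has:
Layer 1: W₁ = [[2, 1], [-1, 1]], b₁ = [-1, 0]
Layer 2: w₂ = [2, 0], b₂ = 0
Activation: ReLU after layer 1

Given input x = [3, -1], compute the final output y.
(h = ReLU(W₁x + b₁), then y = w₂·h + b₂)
y = 8

Layer 1 pre-activation: z₁ = [4, -4]
After ReLU: h = [4, 0]
Layer 2 output: y = 2×4 + 0×0 + 0 = 8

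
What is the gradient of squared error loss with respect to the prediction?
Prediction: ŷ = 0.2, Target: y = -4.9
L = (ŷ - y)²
∂L/∂ŷ = 10.2

∂L/∂ŷ = 2(ŷ - y) = 2(0.2 - -4.9) = 2(5.1) = 10.2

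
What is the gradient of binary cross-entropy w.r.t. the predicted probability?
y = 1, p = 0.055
∂L/∂p = -18.18

∂L/∂p = -y/p + (1-y)/(1-p) = -1/0.055 + 0 = -18.18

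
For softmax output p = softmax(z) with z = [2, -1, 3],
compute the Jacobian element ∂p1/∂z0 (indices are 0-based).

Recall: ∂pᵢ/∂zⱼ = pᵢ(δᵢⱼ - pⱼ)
∂p1/∂z0 = -0.003507

p = softmax(z) = [0.2654, 0.01321, 0.7214]
p1 = 0.01321, p0 = 0.2654

∂p1/∂z0 = -p1 × p0 = -0.01321 × 0.2654 = -0.003507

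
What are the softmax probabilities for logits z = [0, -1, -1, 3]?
p = [0.0458, 0.0169, 0.0169, 0.9205]

exp(z) = [1, 0.3679, 0.3679, 20.09]
Sum = 21.82
p = [0.0458, 0.0169, 0.0169, 0.9205]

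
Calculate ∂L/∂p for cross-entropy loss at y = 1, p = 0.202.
∂L/∂p = -4.95

∂L/∂p = -y/p + (1-y)/(1-p) = -1/0.202 + 0 = -4.95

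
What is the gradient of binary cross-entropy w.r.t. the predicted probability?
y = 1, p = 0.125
∂L/∂p = -8

∂L/∂p = -y/p + (1-y)/(1-p) = -1/0.125 + 0 = -8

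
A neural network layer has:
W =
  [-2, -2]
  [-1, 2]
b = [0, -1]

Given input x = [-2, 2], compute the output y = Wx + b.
y = [0, 5]

Wx = [-2×-2 + -2×2, -1×-2 + 2×2]
   = [0, 6]
y = Wx + b = [0 + 0, 6 + -1] = [0, 5]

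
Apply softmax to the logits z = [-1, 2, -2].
p = [0.0466, 0.9362, 0.0171]

exp(z) = [0.3679, 7.389, 0.1353]
Sum = 7.892
p = [0.0466, 0.9362, 0.0171]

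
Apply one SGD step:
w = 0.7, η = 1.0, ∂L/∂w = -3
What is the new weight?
w_new = 3.7

w_new = w - η·∂L/∂w = 0.7 - 1.0×(-3) = 0.7 - (-3) = 3.7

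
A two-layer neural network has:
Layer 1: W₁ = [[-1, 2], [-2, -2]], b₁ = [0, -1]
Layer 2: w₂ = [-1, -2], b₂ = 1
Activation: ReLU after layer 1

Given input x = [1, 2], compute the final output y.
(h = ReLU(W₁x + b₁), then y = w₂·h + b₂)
y = -2

Layer 1 pre-activation: z₁ = [3, -7]
After ReLU: h = [3, 0]
Layer 2 output: y = -1×3 + -2×0 + 1 = -2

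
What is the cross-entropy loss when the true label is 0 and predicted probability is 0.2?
L = 0.2231

L = -0·log(0.2) - 1·log(0.8) = -log(0.8) = 0.2231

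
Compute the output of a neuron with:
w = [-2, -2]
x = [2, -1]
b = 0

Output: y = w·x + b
y = -2

y = (-2)(2) + (-2)(-1) + 0 = -2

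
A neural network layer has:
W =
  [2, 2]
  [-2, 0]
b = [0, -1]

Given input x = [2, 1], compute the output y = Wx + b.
y = [6, -5]

Wx = [2×2 + 2×1, -2×2 + 0×1]
   = [6, -4]
y = Wx + b = [6 + 0, -4 + -1] = [6, -5]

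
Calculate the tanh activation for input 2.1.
0.9705

tanh(2.1) = (e^(2.1) - e^(-2.1))/(e^(2.1) + e^(-2.1)) = 0.9705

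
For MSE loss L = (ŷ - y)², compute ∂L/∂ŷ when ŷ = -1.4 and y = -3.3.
∂L/∂ŷ = 3.8

∂L/∂ŷ = 2(ŷ - y) = 2(-1.4 - -3.3) = 2(1.9) = 3.8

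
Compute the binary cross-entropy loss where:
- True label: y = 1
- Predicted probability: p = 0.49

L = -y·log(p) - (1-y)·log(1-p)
L = 0.7133

L = -1·log(0.49) - 0·log(0.51) = -log(0.49) = 0.7133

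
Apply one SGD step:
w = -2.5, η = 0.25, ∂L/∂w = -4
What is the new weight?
w_new = -1.5

w_new = w - η·∂L/∂w = -2.5 - 0.25×(-4) = -2.5 - (-1) = -1.5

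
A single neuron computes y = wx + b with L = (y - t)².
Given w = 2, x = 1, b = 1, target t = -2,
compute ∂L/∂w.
∂L/∂w = 10

y = wx + b = (2)(1) + 1 = 3
∂L/∂y = 2(y - t) = 2(3 - -2) = 10
∂y/∂w = x = 1
∂L/∂w = ∂L/∂y · ∂y/∂w = 10 × 1 = 10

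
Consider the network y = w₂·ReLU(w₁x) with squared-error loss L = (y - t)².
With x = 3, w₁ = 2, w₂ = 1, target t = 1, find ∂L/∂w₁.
∂L/∂w₁ = 30

Forward pass:
z = w₁x = 2×3 = 6
h = ReLU(6) = 6
y = w₂h = 1×6 = 6

Backward pass:
∂L/∂y = 2(y - t) = 2(6 - 1) = 10
∂y/∂h = w₂ = 1
∂h/∂z = 1 (ReLU derivative)
∂z/∂w₁ = x = 3

∂L/∂w₁ = 10 × 1 × 1 × 3 = 30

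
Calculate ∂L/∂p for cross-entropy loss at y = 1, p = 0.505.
∂L/∂p = -1.98

∂L/∂p = -y/p + (1-y)/(1-p) = -1/0.505 + 0 = -1.98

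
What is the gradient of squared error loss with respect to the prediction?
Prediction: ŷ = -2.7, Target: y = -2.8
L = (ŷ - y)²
∂L/∂ŷ = 0.2

∂L/∂ŷ = 2(ŷ - y) = 2(-2.7 - -2.8) = 2(0.1) = 0.2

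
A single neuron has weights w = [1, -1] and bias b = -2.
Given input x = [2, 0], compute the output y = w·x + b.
y = 0

y = (1)(2) + (-1)(0) + -2 = 0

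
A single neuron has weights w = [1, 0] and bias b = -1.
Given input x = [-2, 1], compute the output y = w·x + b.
y = -3

y = (1)(-2) + (0)(1) + -1 = -3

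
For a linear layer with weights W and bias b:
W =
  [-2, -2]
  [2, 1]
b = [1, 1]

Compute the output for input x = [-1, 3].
y = [-3, 2]

Wx = [-2×-1 + -2×3, 2×-1 + 1×3]
   = [-4, 1]
y = Wx + b = [-4 + 1, 1 + 1] = [-3, 2]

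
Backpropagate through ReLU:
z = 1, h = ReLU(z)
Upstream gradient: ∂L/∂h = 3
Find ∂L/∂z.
∂L/∂z = 3

h = ReLU(1) = 1
Since z > 0: ∂h/∂z = 1
∂L/∂z = ∂L/∂h · ∂h/∂z = 3 × 1 = 3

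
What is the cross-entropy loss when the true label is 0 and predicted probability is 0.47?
L = 0.6349

L = -0·log(0.47) - 1·log(0.53) = -log(0.53) = 0.6349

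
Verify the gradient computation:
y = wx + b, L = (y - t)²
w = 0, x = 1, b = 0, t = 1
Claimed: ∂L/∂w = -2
Correct

y = (0)(1) + 0 = 0
∂L/∂y = 2(y - t) = 2(0 - 1) = -2
∂y/∂w = x = 1
∂L/∂w = -2 × 1 = -2

Claimed value: -2
Correct: The correct gradient is -2.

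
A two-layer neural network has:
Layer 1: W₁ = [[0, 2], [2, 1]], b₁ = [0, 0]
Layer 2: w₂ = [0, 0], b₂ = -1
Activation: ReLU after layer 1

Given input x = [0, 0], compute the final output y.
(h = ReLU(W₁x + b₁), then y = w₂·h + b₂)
y = -1

Layer 1 pre-activation: z₁ = [0, 0]
After ReLU: h = [0, 0]
Layer 2 output: y = 0×0 + 0×0 + -1 = -1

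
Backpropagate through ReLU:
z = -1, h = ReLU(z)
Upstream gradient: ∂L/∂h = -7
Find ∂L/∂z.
∂L/∂z = 0

h = ReLU(-1) = 0
Since z < 0: ∂h/∂z = 0
∂L/∂z = ∂L/∂h · ∂h/∂z = -7 × 0 = 0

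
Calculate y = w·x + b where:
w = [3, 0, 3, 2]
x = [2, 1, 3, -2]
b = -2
y = 9

y = (3)(2) + (0)(1) + (3)(3) + (2)(-2) + -2 = 9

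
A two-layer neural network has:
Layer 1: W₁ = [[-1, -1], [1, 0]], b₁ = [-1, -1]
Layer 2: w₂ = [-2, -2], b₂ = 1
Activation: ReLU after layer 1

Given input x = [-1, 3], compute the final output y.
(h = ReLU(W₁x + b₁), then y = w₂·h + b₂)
y = 1

Layer 1 pre-activation: z₁ = [-3, -2]
After ReLU: h = [0, 0]
Layer 2 output: y = -2×0 + -2×0 + 1 = 1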